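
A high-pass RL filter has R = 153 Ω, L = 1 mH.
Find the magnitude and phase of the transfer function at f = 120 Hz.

Step 1 — Angular frequency: ω = 2π·120 = 754 rad/s.
Step 2 — Transfer function: H(jω) = jωL/(R + jωL).
Step 3 — Numerator jωL = j·0.754; denominator R + jωL = 153 + j0.754.
Step 4 — H = 2.428e-05 + j0.004928.
Step 5 — Magnitude: |H| = 0.004928 (-46.1 dB); phase: φ = 89.7°.

|H| = 0.004928 (-46.1 dB), φ = 89.7°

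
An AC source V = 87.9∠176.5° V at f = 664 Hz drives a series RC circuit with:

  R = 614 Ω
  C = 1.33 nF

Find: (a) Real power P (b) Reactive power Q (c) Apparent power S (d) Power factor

Step 1 — Angular frequency: ω = 2π·f = 2π·664 = 4172 rad/s.
Step 2 — Component impedances:
  R: Z = R = 614 Ω
  C: Z = 1/(jωC) = -j/(ω·C) = 0 - j1.802e+05 Ω
Step 3 — Series combination: Z_total = R + C = 614 - j1.802e+05 Ω = 1.802e+05∠-89.8° Ω.
Step 4 — Source phasor: V = 87.9∠176.5° V = -87.74 + j5.366 V.
Step 5 — Current: I = V / Z = -3.143e-05 - j0.0004867 A = 0.0004877∠-93.7° A.
Step 6 — Complex power: S = V·I* = 0.0001461 - j0.04287 VA.
Step 7 — Real power: P = Re(S) = 0.0001461 W.
Step 8 — Reactive power: Q = Im(S) = -0.04287 VAR.
Step 9 — Apparent power: |S| = 0.04287 VA.
Step 10 — Power factor: PF = P/|S| = 0.003407 (leading).

(a) P = 0.0001461 W  (b) Q = -0.04287 VAR  (c) S = 0.04287 VA  (d) PF = 0.003407 (leading)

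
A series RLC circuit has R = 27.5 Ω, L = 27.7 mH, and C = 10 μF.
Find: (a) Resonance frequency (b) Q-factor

Step 1 — Resonance condition Im(Z)=0 gives ω₀ = 1/√(LC).
Step 2 — ω₀ = 1/√(0.0277·1e-05) = 1900 rad/s.
Step 3 — f₀ = ω₀/(2π) = 302.4 Hz.
Step 4 — Series Q: Q = ω₀L/R = 1900·0.0277/27.5 = 1.914.

(a) f₀ = 302.4 Hz  (b) Q = 1.914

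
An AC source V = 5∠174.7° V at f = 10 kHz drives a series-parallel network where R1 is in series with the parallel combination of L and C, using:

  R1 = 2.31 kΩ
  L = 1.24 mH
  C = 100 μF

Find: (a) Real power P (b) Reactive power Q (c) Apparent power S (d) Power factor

Step 1 — Angular frequency: ω = 2π·f = 2π·1e+04 = 6.283e+04 rad/s.
Step 2 — Component impedances:
  R1: Z = R = 2310 Ω
  L: Z = jωL = j·6.283e+04·0.00124 = 0 + j77.91 Ω
  C: Z = 1/(jωC) = -j/(ω·C) = 0 - j0.1592 Ω
Step 3 — Parallel branch: L || C = 1/(1/L + 1/C) = 0 - j0.1595 Ω.
Step 4 — Series with R1: Z_total = R1 + (L || C) = 2310 - j0.1595 Ω = 2310∠-0.0° Ω.
Step 5 — Source phasor: V = 5∠174.7° V = -4.979 + j0.4619 V.
Step 6 — Current: I = V / Z = -0.002155 + j0.0001998 A = 0.002165∠174.7° A.
Step 7 — Complex power: S = V·I* = 0.01082 - j7.472e-07 VA.
Step 8 — Real power: P = Re(S) = 0.01082 W.
Step 9 — Reactive power: Q = Im(S) = -7.472e-07 VAR.
Step 10 — Apparent power: |S| = 0.01082 VA.
Step 11 — Power factor: PF = P/|S| = 1 (leading).

(a) P = 0.01082 W  (b) Q = -7.472e-07 VAR  (c) S = 0.01082 VA  (d) PF = 1 (leading)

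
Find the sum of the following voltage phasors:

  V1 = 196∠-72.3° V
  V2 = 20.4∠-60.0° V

Step 1 — Convert each phasor to rectangular form:
  V1 = 196·(cos(-72.3°) + j·sin(-72.3°)) = 59.59 - j186.7 V
  V2 = 20.4·(cos(-60.0°) + j·sin(-60.0°)) = 10.2 - j17.67 V
Step 2 — Sum components: V_total = 69.79 - j204.4 V.
Step 3 — Convert to polar: |V_total| = 216 V, ∠V_total = -71.1°.

V_total = 216∠-71.1° V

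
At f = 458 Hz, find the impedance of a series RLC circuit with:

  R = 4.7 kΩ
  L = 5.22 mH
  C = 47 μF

Step 1 — Angular frequency: ω = 2π·f = 2π·458 = 2878 rad/s.
Step 2 — Component impedances:
  R: Z = R = 4700 Ω
  L: Z = jωL = j·2878·0.00522 = 0 + j15.02 Ω
  C: Z = 1/(jωC) = -j/(ω·C) = 0 - j7.394 Ω
Step 3 — Series combination: Z_total = R + L + C = 4700 + j7.628 Ω = 4700∠0.1° Ω.

Z = 4700 + j7.628 Ω = 4700∠0.1° Ω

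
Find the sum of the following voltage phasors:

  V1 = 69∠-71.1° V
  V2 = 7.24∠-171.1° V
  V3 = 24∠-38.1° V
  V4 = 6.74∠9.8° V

Step 1 — Convert each phasor to rectangular form:
  V1 = 69·(cos(-71.1°) + j·sin(-71.1°)) = 22.35 - j65.28 V
  V2 = 7.24·(cos(-171.1°) + j·sin(-171.1°)) = -7.153 - j1.12 V
  V3 = 24·(cos(-38.1°) + j·sin(-38.1°)) = 18.89 - j14.81 V
  V4 = 6.74·(cos(9.8°) + j·sin(9.8°)) = 6.642 + j1.147 V
Step 2 — Sum components: V_total = 40.73 - j80.06 V.
Step 3 — Convert to polar: |V_total| = 89.82 V, ∠V_total = -63.0°.

V_total = 89.82∠-63.0° V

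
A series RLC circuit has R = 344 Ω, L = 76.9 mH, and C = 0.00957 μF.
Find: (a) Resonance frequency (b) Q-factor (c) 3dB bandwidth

Step 1 — Resonance: ω₀ = 1/√(LC) = 1/√(0.0769·9.57e-09) = 3.686e+04 rad/s.
Step 2 — f₀ = ω₀/(2π) = 5867 Hz.
Step 3 — Series Q: Q = ω₀L/R = 3.686e+04·0.0769/344 = 8.24.
Step 4 — Bandwidth: Δω = ω₀/Q = 4473 rad/s; BW = Δω/(2π) = 712 Hz.

(a) f₀ = 5867 Hz  (b) Q = 8.24  (c) BW = 712 Hz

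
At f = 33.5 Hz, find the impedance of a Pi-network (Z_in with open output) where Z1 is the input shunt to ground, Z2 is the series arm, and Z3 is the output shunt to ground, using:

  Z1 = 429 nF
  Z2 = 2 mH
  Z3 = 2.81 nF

Step 1 — Angular frequency: ω = 2π·f = 2π·33.5 = 210.5 rad/s.
Step 2 — Component impedances:
  Z1: Z = 1/(jωC) = -j/(ω·C) = 0 - j1.107e+04 Ω
  Z2: Z = jωL = j·210.5·0.002 = 0 + j0.421 Ω
  Z3: Z = 1/(jωC) = -j/(ω·C) = 0 - j1.691e+06 Ω
Step 3 — With open output, the series arm Z2 and the output shunt Z3 appear in series to ground: Z2 + Z3 = 0 - j1.691e+06 Ω.
Step 4 — Parallel with input shunt Z1: Z_in = Z1 || (Z2 + Z3) = 0 - j1.1e+04 Ω = 1.1e+04∠-90.0° Ω.

Z = 0 - j1.1e+04 Ω = 1.1e+04∠-90.0° Ω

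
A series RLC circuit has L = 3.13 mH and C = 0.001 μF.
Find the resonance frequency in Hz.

Step 1 — Resonance condition Im(Z)=0 gives ω₀ = 1/√(LC).
Step 2 — ω₀ = 1/√(0.00313·1e-09) = 5.652e+05 rad/s.
Step 3 — f₀ = ω₀/(2π) = 8.996e+04 Hz.

f₀ = 8.996e+04 Hz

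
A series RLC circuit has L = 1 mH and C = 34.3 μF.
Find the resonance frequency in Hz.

Step 1 — Resonance condition Im(Z)=0 gives ω₀ = 1/√(LC).
Step 2 — ω₀ = 1/√(0.001·3.43e-05) = 5399 rad/s.
Step 3 — f₀ = ω₀/(2π) = 859.4 Hz.

f₀ = 859.4 Hz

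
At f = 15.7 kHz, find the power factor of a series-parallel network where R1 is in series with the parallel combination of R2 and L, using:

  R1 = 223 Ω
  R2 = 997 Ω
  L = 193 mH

Step 1 — Angular frequency: ω = 2π·f = 2π·1.57e+04 = 9.865e+04 rad/s.
Step 2 — Component impedances:
  R1: Z = R = 223 Ω
  R2: Z = R = 997 Ω
  L: Z = jωL = j·9.865e+04·0.193 = 0 + j1.904e+04 Ω
Step 3 — Parallel branch: R2 || L = 1/(1/R2 + 1/L) = 994.3 + j52.07 Ω.
Step 4 — Series with R1: Z_total = R1 + (R2 || L) = 1217 + j52.07 Ω = 1218∠2.4° Ω.
Step 5 — Power factor: PF = cos(φ) = Re(Z)/|Z| = 1217.3/1218.4 = 0.9991.
Step 6 — Type: Im(Z) = 52.07 ⇒ lagging (phase φ = 2.4°).

PF = 0.9991 (lagging, φ = 2.4°)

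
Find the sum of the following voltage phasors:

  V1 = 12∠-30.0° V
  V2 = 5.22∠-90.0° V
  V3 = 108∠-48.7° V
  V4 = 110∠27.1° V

Step 1 — Convert each phasor to rectangular form:
  V1 = 12·(cos(-30.0°) + j·sin(-30.0°)) = 10.39 - j6 V
  V2 = 5.22·(cos(-90.0°) + j·sin(-90.0°)) = 0 - j5.22 V
  V3 = 108·(cos(-48.7°) + j·sin(-48.7°)) = 71.28 - j81.14 V
  V4 = 110·(cos(27.1°) + j·sin(27.1°)) = 97.92 + j50.11 V
Step 2 — Sum components: V_total = 179.6 - j42.25 V.
Step 3 — Convert to polar: |V_total| = 184.5 V, ∠V_total = -13.2°.

V_total = 184.5∠-13.2° V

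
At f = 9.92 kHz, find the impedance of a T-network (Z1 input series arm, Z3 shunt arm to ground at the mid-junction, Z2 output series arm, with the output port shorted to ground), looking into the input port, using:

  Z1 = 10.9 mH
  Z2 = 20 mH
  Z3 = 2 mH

Step 1 — Angular frequency: ω = 2π·f = 2π·9920 = 6.233e+04 rad/s.
Step 2 — Component impedances:
  Z1: Z = jωL = j·6.233e+04·0.0109 = 0 + j679.4 Ω
  Z2: Z = jωL = j·6.233e+04·0.02 = 0 + j1247 Ω
  Z3: Z = jωL = j·6.233e+04·0.002 = 0 + j124.7 Ω
Step 3 — With the output port shorted to ground, the output series arm Z2 runs from the junction to ground; the shunt arm Z3 also runs from the junction to ground. They appear in parallel: Z3 || Z2 = 0 + j113.3 Ω.
Step 4 — Series with input arm Z1: Z_in = Z1 + (Z3 || Z2) = 0 + j792.7 Ω = 792.7∠90.0° Ω.

Z = 0 + j792.7 Ω = 792.7∠90.0° Ω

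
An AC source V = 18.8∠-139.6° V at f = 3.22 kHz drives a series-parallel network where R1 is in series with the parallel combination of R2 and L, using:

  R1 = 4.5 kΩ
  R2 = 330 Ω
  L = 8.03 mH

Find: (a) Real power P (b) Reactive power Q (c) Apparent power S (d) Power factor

Step 1 — Angular frequency: ω = 2π·f = 2π·3220 = 2.023e+04 rad/s.
Step 2 — Component impedances:
  R1: Z = R = 4500 Ω
  R2: Z = R = 330 Ω
  L: Z = jωL = j·2.023e+04·0.00803 = 0 + j162.5 Ω
Step 3 — Parallel branch: R2 || L = 1/(1/R2 + 1/L) = 64.38 + j130.8 Ω.
Step 4 — Series with R1: Z_total = R1 + (R2 || L) = 4564 + j130.8 Ω = 4566∠1.6° Ω.
Step 5 — Source phasor: V = 18.8∠-139.6° V = -14.32 - j12.18 V.
Step 6 — Current: I = V / Z = -0.003211 - j0.002578 A = 0.004117∠-141.2° A.
Step 7 — Complex power: S = V·I* = 0.07737 + j0.002217 VA.
Step 8 — Real power: P = Re(S) = 0.07737 W.
Step 9 — Reactive power: Q = Im(S) = 0.002217 VAR.
Step 10 — Apparent power: |S| = 0.0774 VA.
Step 11 — Power factor: PF = P/|S| = 0.9996 (lagging).

(a) P = 0.07737 W  (b) Q = 0.002217 VAR  (c) S = 0.0774 VA  (d) PF = 0.9996 (lagging)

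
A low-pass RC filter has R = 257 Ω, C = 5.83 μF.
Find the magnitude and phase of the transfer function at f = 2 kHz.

Step 1 — Angular frequency: ω = 2π·2000 = 1.257e+04 rad/s.
Step 2 — Transfer function: H(jω) = 1/(1 + jωRC).
Step 3 — Denominator: 1 + jωRC = 1 + j·1.257e+04·257·5.83e-06 = 1 + j18.83.
Step 4 — H = 0.002813 - j0.05296.
Step 5 — Magnitude: |H| = 0.05304 (-25.5 dB); phase: φ = -87.0°.

|H| = 0.05304 (-25.5 dB), φ = -87.0°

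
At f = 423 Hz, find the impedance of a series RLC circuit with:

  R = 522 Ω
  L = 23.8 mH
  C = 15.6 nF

Step 1 — Angular frequency: ω = 2π·f = 2π·423 = 2658 rad/s.
Step 2 — Component impedances:
  R: Z = R = 522 Ω
  L: Z = jωL = j·2658·0.0238 = 0 + j63.26 Ω
  C: Z = 1/(jωC) = -j/(ω·C) = 0 - j2.412e+04 Ω
Step 3 — Series combination: Z_total = R + L + C = 522 - j2.406e+04 Ω = 2.406e+04∠-88.8° Ω.

Z = 522 - j2.406e+04 Ω = 2.406e+04∠-88.8° Ω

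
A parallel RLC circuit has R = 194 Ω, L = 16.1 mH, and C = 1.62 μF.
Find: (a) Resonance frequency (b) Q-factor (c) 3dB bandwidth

Step 1 — Resonance: ω₀ = 1/√(LC) = 1/√(0.0161·1.62e-06) = 6192 rad/s.
Step 2 — f₀ = ω₀/(2π) = 985.5 Hz.
Step 3 — Parallel Q: Q = R/(ω₀L) = 194/(6192·0.0161) = 1.946.
Step 4 — Bandwidth: Δω = ω₀/Q = 3182 rad/s; BW = Δω/(2π) = 506.4 Hz.

(a) f₀ = 985.5 Hz  (b) Q = 1.946  (c) BW = 506.4 Hz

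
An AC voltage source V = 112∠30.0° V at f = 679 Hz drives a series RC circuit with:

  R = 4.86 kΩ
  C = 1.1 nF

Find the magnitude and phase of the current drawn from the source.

Step 1 — Angular frequency: ω = 2π·f = 2π·679 = 4266 rad/s.
Step 2 — Component impedances:
  R: Z = R = 4860 Ω
  C: Z = 1/(jωC) = -j/(ω·C) = 0 - j2.131e+05 Ω
Step 3 — Series combination: Z_total = R + C = 4860 - j2.131e+05 Ω = 2.131e+05∠-88.7° Ω.
Step 4 — Source phasor: V = 112∠30.0° V = 96.99 + j56 V.
Step 5 — Ohm's law: I = V / Z_total = (96.99 + j56) / (4860 - j2.131e+05) = -0.0002523 + j0.0004609 A.
Step 6 — Convert to polar: |I| = 0.0005255 A, ∠I = 118.7°.

I = 0.0005255∠118.7° A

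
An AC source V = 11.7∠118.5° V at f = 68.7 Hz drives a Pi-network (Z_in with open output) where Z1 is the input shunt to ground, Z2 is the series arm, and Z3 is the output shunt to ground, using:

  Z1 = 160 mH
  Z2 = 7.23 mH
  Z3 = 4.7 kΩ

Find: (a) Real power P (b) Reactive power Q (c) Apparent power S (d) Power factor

Step 1 — Angular frequency: ω = 2π·f = 2π·68.7 = 431.7 rad/s.
Step 2 — Component impedances:
  Z1: Z = jωL = j·431.7·0.16 = 0 + j69.06 Ω
  Z2: Z = jωL = j·431.7·0.00723 = 0 + j3.121 Ω
  Z3: Z = R = 4700 Ω
Step 3 — With open output, the series arm Z2 and the output shunt Z3 appear in series to ground: Z2 + Z3 = 4700 + j3.121 Ω.
Step 4 — Parallel with input shunt Z1: Z_in = Z1 || (Z2 + Z3) = 1.015 + j69.05 Ω = 69.06∠89.2° Ω.
Step 5 — Source phasor: V = 11.7∠118.5° V = -5.583 + j10.28 V.
Step 6 — Current: I = V / Z = 0.1477 + j0.08302 A = 0.1694∠29.3° A.
Step 7 — Complex power: S = V·I* = 0.02913 + j1.982 VA.
Step 8 — Real power: P = Re(S) = 0.02913 W.
Step 9 — Reactive power: Q = Im(S) = 1.982 VAR.
Step 10 — Apparent power: |S| = 1.982 VA.
Step 11 — Power factor: PF = P/|S| = 0.01469 (lagging).

(a) P = 0.02913 W  (b) Q = 1.982 VAR  (c) S = 1.982 VA  (d) PF = 0.01469 (lagging)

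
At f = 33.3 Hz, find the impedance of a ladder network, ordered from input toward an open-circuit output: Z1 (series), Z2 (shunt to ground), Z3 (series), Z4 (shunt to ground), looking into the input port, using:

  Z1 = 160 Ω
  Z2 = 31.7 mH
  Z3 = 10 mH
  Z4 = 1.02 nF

Step 1 — Angular frequency: ω = 2π·f = 2π·33.3 = 209.2 rad/s.
Step 2 — Component impedances:
  Z1: Z = R = 160 Ω
  Z2: Z = jωL = j·209.2·0.0317 = 0 + j6.633 Ω
  Z3: Z = jωL = j·209.2·0.01 = 0 + j2.092 Ω
  Z4: Z = 1/(jωC) = -j/(ω·C) = 0 - j4.686e+06 Ω
Step 3 — Ladder network (open output): work backward from the far end, alternating series and parallel combinations. Z_in = 160 + j6.633 Ω = 160.1∠2.4° Ω.

Z = 160 + j6.633 Ω = 160.1∠2.4° Ω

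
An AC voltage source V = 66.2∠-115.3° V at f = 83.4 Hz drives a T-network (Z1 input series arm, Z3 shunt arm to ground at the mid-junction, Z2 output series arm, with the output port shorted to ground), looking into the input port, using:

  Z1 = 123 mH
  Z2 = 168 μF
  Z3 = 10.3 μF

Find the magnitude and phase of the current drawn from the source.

Step 1 — Angular frequency: ω = 2π·f = 2π·83.4 = 524 rad/s.
Step 2 — Component impedances:
  Z1: Z = jωL = j·524·0.123 = 0 + j64.45 Ω
  Z2: Z = 1/(jωC) = -j/(ω·C) = 0 - j11.36 Ω
  Z3: Z = 1/(jωC) = -j/(ω·C) = 0 - j185.3 Ω
Step 3 — With the output port shorted to ground, the output series arm Z2 runs from the junction to ground; the shunt arm Z3 also runs from the junction to ground. They appear in parallel: Z3 || Z2 = 0 - j10.7 Ω.
Step 4 — Series with input arm Z1: Z_in = Z1 + (Z3 || Z2) = 0 + j53.75 Ω = 53.75∠90.0° Ω.
Step 5 — Source phasor: V = 66.2∠-115.3° V = -28.29 - j59.85 V.
Step 6 — Ohm's law: I = V / Z_total = (-28.29 - j59.85) / (0 + j53.75) = -1.113 + j0.5263 A.
Step 7 — Convert to polar: |I| = 1.232 A, ∠I = 154.7°.

I = 1.232∠154.7° A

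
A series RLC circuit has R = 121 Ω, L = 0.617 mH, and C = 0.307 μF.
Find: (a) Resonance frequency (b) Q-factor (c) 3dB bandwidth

Step 1 — Resonance condition Im(Z)=0 gives ω₀ = 1/√(LC).
Step 2 — ω₀ = 1/√(0.000617·3.07e-07) = 7.266e+04 rad/s.
Step 3 — f₀ = ω₀/(2π) = 1.156e+04 Hz.
Step 4 — Series Q: Q = ω₀L/R = 7.266e+04·0.000617/121 = 0.3705.
Step 5 — 3dB bandwidth: Δω = ω₀/Q = 1.961e+05 rad/s; BW = Δω/(2π) = 3.121e+04 Hz.

(a) f₀ = 1.156e+04 Hz  (b) Q = 0.3705  (c) BW = 3.121e+04 Hz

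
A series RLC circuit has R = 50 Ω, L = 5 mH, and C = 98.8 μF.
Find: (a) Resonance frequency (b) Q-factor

Step 1 — Resonance condition Im(Z)=0 gives ω₀ = 1/√(LC).
Step 2 — ω₀ = 1/√(0.005·9.88e-05) = 1423 rad/s.
Step 3 — f₀ = ω₀/(2π) = 226.4 Hz.
Step 4 — Series Q: Q = ω₀L/R = 1423·0.005/50 = 0.1423.

(a) f₀ = 226.4 Hz  (b) Q = 0.1423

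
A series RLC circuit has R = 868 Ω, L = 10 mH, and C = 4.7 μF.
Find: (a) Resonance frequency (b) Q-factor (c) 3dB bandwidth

Step 1 — Resonance condition Im(Z)=0 gives ω₀ = 1/√(LC).
Step 2 — ω₀ = 1/√(0.01·4.7e-06) = 4613 rad/s.
Step 3 — f₀ = ω₀/(2π) = 734.1 Hz.
Step 4 — Series Q: Q = ω₀L/R = 4613·0.01/868 = 0.05314.
Step 5 — 3dB bandwidth: Δω = ω₀/Q = 8.68e+04 rad/s; BW = Δω/(2π) = 1.381e+04 Hz.

(a) f₀ = 734.1 Hz  (b) Q = 0.05314  (c) BW = 1.381e+04 Hz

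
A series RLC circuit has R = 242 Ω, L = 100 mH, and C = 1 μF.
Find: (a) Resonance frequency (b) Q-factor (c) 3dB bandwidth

Step 1 — Resonance: ω₀ = 1/√(LC) = 1/√(0.1·1e-06) = 3162 rad/s.
Step 2 — f₀ = ω₀/(2π) = 503.3 Hz.
Step 3 — Series Q: Q = ω₀L/R = 3162·0.1/242 = 1.307.
Step 4 — Bandwidth: Δω = ω₀/Q = 2420 rad/s; BW = Δω/(2π) = 385.2 Hz.

(a) f₀ = 503.3 Hz  (b) Q = 1.307  (c) BW = 385.2 Hz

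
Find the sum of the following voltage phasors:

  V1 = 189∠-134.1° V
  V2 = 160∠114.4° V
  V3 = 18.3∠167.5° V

Step 1 — Convert each phasor to rectangular form:
  V1 = 189·(cos(-134.1°) + j·sin(-134.1°)) = -131.5 - j135.7 V
  V2 = 160·(cos(114.4°) + j·sin(114.4°)) = -66.1 + j145.7 V
  V3 = 18.3·(cos(167.5°) + j·sin(167.5°)) = -17.87 + j3.961 V
Step 2 — Sum components: V_total = -215.5 + j13.94 V.
Step 3 — Convert to polar: |V_total| = 215.9 V, ∠V_total = 176.3°.

V_total = 215.9∠176.3° V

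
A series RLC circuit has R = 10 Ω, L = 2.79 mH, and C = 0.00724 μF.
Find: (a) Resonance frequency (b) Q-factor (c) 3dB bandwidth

Step 1 — Resonance condition Im(Z)=0 gives ω₀ = 1/√(LC).
Step 2 — ω₀ = 1/√(0.00279·7.24e-09) = 2.225e+05 rad/s.
Step 3 — f₀ = ω₀/(2π) = 3.541e+04 Hz.
Step 4 — Series Q: Q = ω₀L/R = 2.225e+05·0.00279/10 = 62.08.
Step 5 — 3dB bandwidth: Δω = ω₀/Q = 3584 rad/s; BW = Δω/(2π) = 570.4 Hz.

(a) f₀ = 3.541e+04 Hz  (b) Q = 62.08  (c) BW = 570.4 Hz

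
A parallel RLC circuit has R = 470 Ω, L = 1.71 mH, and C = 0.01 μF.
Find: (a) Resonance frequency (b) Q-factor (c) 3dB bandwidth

Step 1 — Resonance: ω₀ = 1/√(LC) = 1/√(0.00171·1e-08) = 2.418e+05 rad/s.
Step 2 — f₀ = ω₀/(2π) = 3.849e+04 Hz.
Step 3 — Parallel Q: Q = R/(ω₀L) = 470/(2.418e+05·0.00171) = 1.137.
Step 4 — Bandwidth: Δω = ω₀/Q = 2.128e+05 rad/s; BW = Δω/(2π) = 3.386e+04 Hz.

(a) f₀ = 3.849e+04 Hz  (b) Q = 1.137  (c) BW = 3.386e+04 Hz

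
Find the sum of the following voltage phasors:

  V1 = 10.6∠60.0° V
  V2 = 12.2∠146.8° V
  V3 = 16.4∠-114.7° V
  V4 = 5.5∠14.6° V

Step 1 — Convert each phasor to rectangular form:
  V1 = 10.6·(cos(60.0°) + j·sin(60.0°)) = 5.3 + j9.18 V
  V2 = 12.2·(cos(146.8°) + j·sin(146.8°)) = -10.21 + j6.68 V
  V3 = 16.4·(cos(-114.7°) + j·sin(-114.7°)) = -6.853 - j14.9 V
  V4 = 5.5·(cos(14.6°) + j·sin(14.6°)) = 5.322 + j1.386 V
Step 2 — Sum components: V_total = -6.439 + j2.347 V.
Step 3 — Convert to polar: |V_total| = 6.854 V, ∠V_total = 160.0°.

V_total = 6.854∠160.0° V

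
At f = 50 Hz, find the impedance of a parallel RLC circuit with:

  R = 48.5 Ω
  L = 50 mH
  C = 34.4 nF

Step 1 — Angular frequency: ω = 2π·f = 2π·50 = 314.2 rad/s.
Step 2 — Component impedances:
  R: Z = R = 48.5 Ω
  L: Z = jωL = j·314.2·0.05 = 0 + j15.71 Ω
  C: Z = 1/(jωC) = -j/(ω·C) = 0 - j9.253e+04 Ω
Step 3 — Parallel combination: 1/Z_total = 1/R + 1/L + 1/C; Z_total = 4.606 + j14.22 Ω = 14.95∠72.1° Ω.

Z = 4.606 + j14.22 Ω = 14.95∠72.1° Ω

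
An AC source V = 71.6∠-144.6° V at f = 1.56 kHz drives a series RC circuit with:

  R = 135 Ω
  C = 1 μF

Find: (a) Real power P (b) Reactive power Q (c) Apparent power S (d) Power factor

Step 1 — Angular frequency: ω = 2π·f = 2π·1560 = 9802 rad/s.
Step 2 — Component impedances:
  R: Z = R = 135 Ω
  C: Z = 1/(jωC) = -j/(ω·C) = 0 - j102 Ω
Step 3 — Series combination: Z_total = R + C = 135 - j102 Ω = 169.2∠-37.1° Ω.
Step 4 — Source phasor: V = 71.6∠-144.6° V = -58.36 - j41.48 V.
Step 5 — Current: I = V / Z = -0.1274 - j0.4035 A = 0.4231∠-107.5° A.
Step 6 — Complex power: S = V·I* = 24.17 - j18.27 VA.
Step 7 — Real power: P = Re(S) = 24.17 W.
Step 8 — Reactive power: Q = Im(S) = -18.27 VAR.
Step 9 — Apparent power: |S| = 30.3 VA.
Step 10 — Power factor: PF = P/|S| = 0.7978 (leading).

(a) P = 24.17 W  (b) Q = -18.27 VAR  (c) S = 30.3 VA  (d) PF = 0.7978 (leading)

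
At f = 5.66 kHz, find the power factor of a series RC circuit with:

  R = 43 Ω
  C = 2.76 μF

Step 1 — Angular frequency: ω = 2π·f = 2π·5660 = 3.556e+04 rad/s.
Step 2 — Component impedances:
  R: Z = R = 43 Ω
  C: Z = 1/(jωC) = -j/(ω·C) = 0 - j10.19 Ω
Step 3 — Series combination: Z_total = R + C = 43 - j10.19 Ω = 44.19∠-13.3° Ω.
Step 4 — Power factor: PF = cos(φ) = Re(Z)/|Z| = 43/44.19 = 0.9731.
Step 5 — Type: Im(Z) = -10.19 ⇒ leading (phase φ = -13.3°).

PF = 0.9731 (leading, φ = -13.3°)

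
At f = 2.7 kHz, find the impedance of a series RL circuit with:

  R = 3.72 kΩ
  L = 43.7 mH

Step 1 — Angular frequency: ω = 2π·f = 2π·2700 = 1.696e+04 rad/s.
Step 2 — Component impedances:
  R: Z = R = 3720 Ω
  L: Z = jωL = j·1.696e+04·0.0437 = 0 + j741.4 Ω
Step 3 — Series combination: Z_total = R + L = 3720 + j741.4 Ω = 3793∠11.3° Ω.

Z = 3720 + j741.4 Ω = 3793∠11.3° Ω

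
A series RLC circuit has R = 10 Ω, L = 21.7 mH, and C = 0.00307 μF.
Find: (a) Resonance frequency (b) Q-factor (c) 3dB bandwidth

Step 1 — Resonance: ω₀ = 1/√(LC) = 1/√(0.0217·3.07e-09) = 1.225e+05 rad/s.
Step 2 — f₀ = ω₀/(2π) = 1.95e+04 Hz.
Step 3 — Series Q: Q = ω₀L/R = 1.225e+05·0.0217/10 = 265.9.
Step 4 — Bandwidth: Δω = ω₀/Q = 460.8 rad/s; BW = Δω/(2π) = 73.34 Hz.

(a) f₀ = 1.95e+04 Hz  (b) Q = 265.9  (c) BW = 73.34 Hz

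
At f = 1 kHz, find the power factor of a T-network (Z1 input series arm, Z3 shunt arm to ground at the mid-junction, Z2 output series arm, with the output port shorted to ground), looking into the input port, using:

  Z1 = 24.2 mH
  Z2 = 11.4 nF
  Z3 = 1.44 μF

Step 1 — Angular frequency: ω = 2π·f = 2π·1000 = 6283 rad/s.
Step 2 — Component impedances:
  Z1: Z = jωL = j·6283·0.0242 = 0 + j152.1 Ω
  Z2: Z = 1/(jωC) = -j/(ω·C) = 0 - j1.396e+04 Ω
  Z3: Z = 1/(jωC) = -j/(ω·C) = 0 - j110.5 Ω
Step 3 — With the output port shorted to ground, the output series arm Z2 runs from the junction to ground; the shunt arm Z3 also runs from the junction to ground. They appear in parallel: Z3 || Z2 = 0 - j109.7 Ω.
Step 4 — Series with input arm Z1: Z_in = Z1 + (Z3 || Z2) = 0 + j42.4 Ω = 42.4∠90.0° Ω.
Step 5 — Power factor: PF = cos(φ) = Re(Z)/|Z| = 0/42.4 = 0.
Step 6 — Type: Im(Z) = 42.4 ⇒ lagging (phase φ = 90.0°).

PF = 0 (lagging, φ = 90.0°)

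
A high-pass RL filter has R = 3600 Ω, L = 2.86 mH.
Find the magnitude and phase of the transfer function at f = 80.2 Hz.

Step 1 — Angular frequency: ω = 2π·80.2 = 503.9 rad/s.
Step 2 — Transfer function: H(jω) = jωL/(R + jωL).
Step 3 — Numerator jωL = j·1.441; denominator R + jωL = 3600 + j1.441.
Step 4 — H = 1.603e-07 + j0.0004003.
Step 5 — Magnitude: |H| = 0.0004003 (-68.0 dB); phase: φ = 90.0°.

|H| = 0.0004003 (-68.0 dB), φ = 90.0°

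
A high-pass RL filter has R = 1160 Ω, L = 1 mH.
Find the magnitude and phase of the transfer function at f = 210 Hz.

Step 1 — Angular frequency: ω = 2π·210 = 1319 rad/s.
Step 2 — Transfer function: H(jω) = jωL/(R + jωL).
Step 3 — Numerator jωL = j·1.319; denominator R + jωL = 1160 + j1.319.
Step 4 — H = 1.294e-06 + j0.001137.
Step 5 — Magnitude: |H| = 0.001137 (-58.9 dB); phase: φ = 89.9°.

|H| = 0.001137 (-58.9 dB), φ = 89.9°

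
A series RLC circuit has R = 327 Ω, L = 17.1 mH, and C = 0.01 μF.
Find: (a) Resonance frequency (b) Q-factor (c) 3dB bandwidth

Step 1 — Resonance: ω₀ = 1/√(LC) = 1/√(0.0171·1e-08) = 7.647e+04 rad/s.
Step 2 — f₀ = ω₀/(2π) = 1.217e+04 Hz.
Step 3 — Series Q: Q = ω₀L/R = 7.647e+04·0.0171/327 = 3.999.
Step 4 — Bandwidth: Δω = ω₀/Q = 1.912e+04 rad/s; BW = Δω/(2π) = 3043 Hz.

(a) f₀ = 1.217e+04 Hz  (b) Q = 3.999  (c) BW = 3043 Hz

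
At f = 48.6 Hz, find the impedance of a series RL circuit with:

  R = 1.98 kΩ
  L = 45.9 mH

Step 1 — Angular frequency: ω = 2π·f = 2π·48.6 = 305.4 rad/s.
Step 2 — Component impedances:
  R: Z = R = 1980 Ω
  L: Z = jωL = j·305.4·0.0459 = 0 + j14.02 Ω
Step 3 — Series combination: Z_total = R + L = 1980 + j14.02 Ω = 1980∠0.4° Ω.

Z = 1980 + j14.02 Ω = 1980∠0.4° Ω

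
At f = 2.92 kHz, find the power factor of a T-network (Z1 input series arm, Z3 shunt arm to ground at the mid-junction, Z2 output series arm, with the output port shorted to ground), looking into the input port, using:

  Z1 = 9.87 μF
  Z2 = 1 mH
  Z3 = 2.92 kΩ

Step 1 — Angular frequency: ω = 2π·f = 2π·2920 = 1.835e+04 rad/s.
Step 2 — Component impedances:
  Z1: Z = 1/(jωC) = -j/(ω·C) = 0 - j5.522 Ω
  Z2: Z = jωL = j·1.835e+04·0.001 = 0 + j18.35 Ω
  Z3: Z = R = 2920 Ω
Step 3 — With the output port shorted to ground, the output series arm Z2 runs from the junction to ground; the shunt arm Z3 also runs from the junction to ground. They appear in parallel: Z3 || Z2 = 0.1153 + j18.35 Ω.
Step 4 — Series with input arm Z1: Z_in = Z1 + (Z3 || Z2) = 0.1153 + j12.82 Ω = 12.82∠89.5° Ω.
Step 5 — Power factor: PF = cos(φ) = Re(Z)/|Z| = 0.11527/12.824 = 0.008989.
Step 6 — Type: Im(Z) = 12.82 ⇒ lagging (phase φ = 89.5°).

PF = 0.008989 (lagging, φ = 89.5°)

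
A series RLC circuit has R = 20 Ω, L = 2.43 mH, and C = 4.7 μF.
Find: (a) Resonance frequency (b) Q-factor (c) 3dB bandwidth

Step 1 — Resonance: ω₀ = 1/√(LC) = 1/√(0.00243·4.7e-06) = 9357 rad/s.
Step 2 — f₀ = ω₀/(2π) = 1489 Hz.
Step 3 — Series Q: Q = ω₀L/R = 9357·0.00243/20 = 1.137.
Step 4 — Bandwidth: Δω = ω₀/Q = 8230 rad/s; BW = Δω/(2π) = 1310 Hz.

(a) f₀ = 1489 Hz  (b) Q = 1.137  (c) BW = 1310 Hz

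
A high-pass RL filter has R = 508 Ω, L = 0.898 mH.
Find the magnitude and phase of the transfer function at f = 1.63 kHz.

Step 1 — Angular frequency: ω = 2π·1630 = 1.024e+04 rad/s.
Step 2 — Transfer function: H(jω) = jωL/(R + jωL).
Step 3 — Numerator jωL = j·9.197; denominator R + jωL = 508 + j9.197.
Step 4 — H = 0.0003277 + j0.0181.
Step 5 — Magnitude: |H| = 0.0181 (-34.8 dB); phase: φ = 89.0°.

|H| = 0.0181 (-34.8 dB), φ = 89.0°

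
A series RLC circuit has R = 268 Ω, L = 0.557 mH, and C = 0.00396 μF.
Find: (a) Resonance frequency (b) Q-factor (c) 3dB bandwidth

Step 1 — Resonance: ω₀ = 1/√(LC) = 1/√(0.000557·3.96e-09) = 6.733e+05 rad/s.
Step 2 — f₀ = ω₀/(2π) = 1.072e+05 Hz.
Step 3 — Series Q: Q = ω₀L/R = 6.733e+05·0.000557/268 = 1.399.
Step 4 — Bandwidth: Δω = ω₀/Q = 4.811e+05 rad/s; BW = Δω/(2π) = 7.658e+04 Hz.

(a) f₀ = 1.072e+05 Hz  (b) Q = 1.399  (c) BW = 7.658e+04 Hz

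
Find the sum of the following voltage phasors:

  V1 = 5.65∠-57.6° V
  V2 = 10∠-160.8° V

Step 1 — Convert each phasor to rectangular form:
  V1 = 5.65·(cos(-57.6°) + j·sin(-57.6°)) = 3.027 - j4.77 V
  V2 = 10·(cos(-160.8°) + j·sin(-160.8°)) = -9.444 - j3.289 V
Step 2 — Sum components: V_total = -6.416 - j8.059 V.
Step 3 — Convert to polar: |V_total| = 10.3 V, ∠V_total = -128.5°.

V_total = 10.3∠-128.5° V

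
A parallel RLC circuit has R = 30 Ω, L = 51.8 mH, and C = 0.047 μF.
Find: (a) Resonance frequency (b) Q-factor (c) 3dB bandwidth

Step 1 — Resonance: ω₀ = 1/√(LC) = 1/√(0.0518·4.7e-08) = 2.027e+04 rad/s.
Step 2 — f₀ = ω₀/(2π) = 3226 Hz.
Step 3 — Parallel Q: Q = R/(ω₀L) = 30/(2.027e+04·0.0518) = 0.02858.
Step 4 — Bandwidth: Δω = ω₀/Q = 7.092e+05 rad/s; BW = Δω/(2π) = 1.129e+05 Hz.

(a) f₀ = 3226 Hz  (b) Q = 0.02858  (c) BW = 1.129e+05 Hz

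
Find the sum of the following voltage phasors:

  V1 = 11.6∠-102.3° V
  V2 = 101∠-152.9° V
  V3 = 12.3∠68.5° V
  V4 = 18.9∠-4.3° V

Step 1 — Convert each phasor to rectangular form:
  V1 = 11.6·(cos(-102.3°) + j·sin(-102.3°)) = -2.471 - j11.33 V
  V2 = 101·(cos(-152.9°) + j·sin(-152.9°)) = -89.91 - j46.01 V
  V3 = 12.3·(cos(68.5°) + j·sin(68.5°)) = 4.508 + j11.44 V
  V4 = 18.9·(cos(-4.3°) + j·sin(-4.3°)) = 18.85 - j1.417 V
Step 2 — Sum components: V_total = -69.03 - j47.32 V.
Step 3 — Convert to polar: |V_total| = 83.69 V, ∠V_total = -145.6°.

V_total = 83.69∠-145.6° V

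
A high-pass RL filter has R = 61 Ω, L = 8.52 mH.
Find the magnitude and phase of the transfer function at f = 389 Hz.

Step 1 — Angular frequency: ω = 2π·389 = 2444 rad/s.
Step 2 — Transfer function: H(jω) = jωL/(R + jωL).
Step 3 — Numerator jωL = j·20.82; denominator R + jωL = 61 + j20.82.
Step 4 — H = 0.1044 + j0.3057.
Step 5 — Magnitude: |H| = 0.3231 (-9.8 dB); phase: φ = 71.2°.

|H| = 0.3231 (-9.8 dB), φ = 71.2°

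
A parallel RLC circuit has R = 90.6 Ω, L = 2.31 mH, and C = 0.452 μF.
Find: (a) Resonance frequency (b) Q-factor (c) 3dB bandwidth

Step 1 — Resonance: ω₀ = 1/√(LC) = 1/√(0.00231·4.52e-07) = 3.095e+04 rad/s.
Step 2 — f₀ = ω₀/(2π) = 4925 Hz.
Step 3 — Parallel Q: Q = R/(ω₀L) = 90.6/(3.095e+04·0.00231) = 1.267.
Step 4 — Bandwidth: Δω = ω₀/Q = 2.442e+04 rad/s; BW = Δω/(2π) = 3886 Hz.

(a) f₀ = 4925 Hz  (b) Q = 1.267  (c) BW = 3886 Hz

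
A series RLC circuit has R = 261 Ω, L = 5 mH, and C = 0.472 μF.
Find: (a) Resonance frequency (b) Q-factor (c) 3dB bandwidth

Step 1 — Resonance: ω₀ = 1/√(LC) = 1/√(0.005·4.72e-07) = 2.058e+04 rad/s.
Step 2 — f₀ = ω₀/(2π) = 3276 Hz.
Step 3 — Series Q: Q = ω₀L/R = 2.058e+04·0.005/261 = 0.3943.
Step 4 — Bandwidth: Δω = ω₀/Q = 5.22e+04 rad/s; BW = Δω/(2π) = 8308 Hz.

(a) f₀ = 3276 Hz  (b) Q = 0.3943  (c) BW = 8308 Hz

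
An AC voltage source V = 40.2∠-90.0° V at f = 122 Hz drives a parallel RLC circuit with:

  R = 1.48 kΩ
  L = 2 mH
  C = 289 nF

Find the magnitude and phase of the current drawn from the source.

Step 1 — Angular frequency: ω = 2π·f = 2π·122 = 766.5 rad/s.
Step 2 — Component impedances:
  R: Z = R = 1480 Ω
  L: Z = jωL = j·766.5·0.002 = 0 + j1.533 Ω
  C: Z = 1/(jωC) = -j/(ω·C) = 0 - j4514 Ω
Step 3 — Parallel combination: 1/Z_total = 1/R + 1/L + 1/C; Z_total = 0.001589 + j1.534 Ω = 1.534∠89.9° Ω.
Step 4 — Source phasor: V = 40.2∠-90.0° V = 0 - j40.2 V.
Step 5 — Ohm's law: I = V / Z_total = (0 - j40.2) / (0.001589 + j1.534) = -26.21 - j0.02716 A.
Step 6 — Convert to polar: |I| = 26.21 A, ∠I = -179.9°.

I = 26.21∠-179.9° A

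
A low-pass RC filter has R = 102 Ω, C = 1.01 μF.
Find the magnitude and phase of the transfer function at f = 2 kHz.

Step 1 — Angular frequency: ω = 2π·2000 = 1.257e+04 rad/s.
Step 2 — Transfer function: H(jω) = 1/(1 + jωRC).
Step 3 — Denominator: 1 + jωRC = 1 + j·1.257e+04·102·1.01e-06 = 1 + j1.295.
Step 4 — H = 0.3737 - j0.4838.
Step 5 — Magnitude: |H| = 0.6113 (-4.3 dB); phase: φ = -52.3°.

|H| = 0.6113 (-4.3 dB), φ = -52.3°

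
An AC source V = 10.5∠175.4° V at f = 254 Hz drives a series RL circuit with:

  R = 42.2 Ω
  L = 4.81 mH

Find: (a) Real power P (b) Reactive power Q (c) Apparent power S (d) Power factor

Step 1 — Angular frequency: ω = 2π·f = 2π·254 = 1596 rad/s.
Step 2 — Component impedances:
  R: Z = R = 42.2 Ω
  L: Z = jωL = j·1596·0.00481 = 0 + j7.676 Ω
Step 3 — Series combination: Z_total = R + L = 42.2 + j7.676 Ω = 42.89∠10.3° Ω.
Step 4 — Source phasor: V = 10.5∠175.4° V = -10.47 + j0.8421 V.
Step 5 — Current: I = V / Z = -0.2366 + j0.06299 A = 0.2448∠165.1° A.
Step 6 — Complex power: S = V·I* = 2.529 + j0.46 VA.
Step 7 — Real power: P = Re(S) = 2.529 W.
Step 8 — Reactive power: Q = Im(S) = 0.46 VAR.
Step 9 — Apparent power: |S| = 2.57 VA.
Step 10 — Power factor: PF = P/|S| = 0.9839 (lagging).

(a) P = 2.529 W  (b) Q = 0.46 VAR  (c) S = 2.57 VA  (d) PF = 0.9839 (lagging)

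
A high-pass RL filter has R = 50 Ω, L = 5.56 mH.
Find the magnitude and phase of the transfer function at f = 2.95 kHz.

Step 1 — Angular frequency: ω = 2π·2950 = 1.854e+04 rad/s.
Step 2 — Transfer function: H(jω) = jωL/(R + jωL).
Step 3 — Numerator jωL = j·103.1; denominator R + jωL = 50 + j103.1.
Step 4 — H = 0.8095 + j0.3927.
Step 5 — Magnitude: |H| = 0.8997 (-0.9 dB); phase: φ = 25.9°.

|H| = 0.8997 (-0.9 dB), φ = 25.9°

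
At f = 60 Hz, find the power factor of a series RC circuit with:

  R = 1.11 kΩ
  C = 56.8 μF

Step 1 — Angular frequency: ω = 2π·f = 2π·60 = 377 rad/s.
Step 2 — Component impedances:
  R: Z = R = 1110 Ω
  C: Z = 1/(jωC) = -j/(ω·C) = 0 - j46.7 Ω
Step 3 — Series combination: Z_total = R + C = 1110 - j46.7 Ω = 1111∠-2.4° Ω.
Step 4 — Power factor: PF = cos(φ) = Re(Z)/|Z| = 1110/1111 = 0.9991.
Step 5 — Type: Im(Z) = -46.7 ⇒ leading (phase φ = -2.4°).

PF = 0.9991 (leading, φ = -2.4°)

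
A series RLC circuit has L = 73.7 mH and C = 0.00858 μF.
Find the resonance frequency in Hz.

Step 1 — Resonance condition Im(Z)=0 gives ω₀ = 1/√(LC).
Step 2 — ω₀ = 1/√(0.0737·8.58e-09) = 3.977e+04 rad/s.
Step 3 — f₀ = ω₀/(2π) = 6329 Hz.

f₀ = 6329 Hz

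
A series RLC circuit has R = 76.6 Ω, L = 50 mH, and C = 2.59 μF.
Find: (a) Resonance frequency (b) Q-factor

Step 1 — Resonance condition Im(Z)=0 gives ω₀ = 1/√(LC).
Step 2 — ω₀ = 1/√(0.05·2.59e-06) = 2779 rad/s.
Step 3 — f₀ = ω₀/(2π) = 442.3 Hz.
Step 4 — Series Q: Q = ω₀L/R = 2779·0.05/76.6 = 1.814.

(a) f₀ = 442.3 Hz  (b) Q = 1.814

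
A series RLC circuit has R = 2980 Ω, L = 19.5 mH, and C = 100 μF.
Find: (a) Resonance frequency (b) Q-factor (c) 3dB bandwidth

Step 1 — Resonance condition Im(Z)=0 gives ω₀ = 1/√(LC).
Step 2 — ω₀ = 1/√(0.0195·0.0001) = 716.1 rad/s.
Step 3 — f₀ = ω₀/(2π) = 114 Hz.
Step 4 — Series Q: Q = ω₀L/R = 716.1·0.0195/2980 = 0.004686.
Step 5 — 3dB bandwidth: Δω = ω₀/Q = 1.528e+05 rad/s; BW = Δω/(2π) = 2.432e+04 Hz.

(a) f₀ = 114 Hz  (b) Q = 0.004686  (c) BW = 2.432e+04 Hz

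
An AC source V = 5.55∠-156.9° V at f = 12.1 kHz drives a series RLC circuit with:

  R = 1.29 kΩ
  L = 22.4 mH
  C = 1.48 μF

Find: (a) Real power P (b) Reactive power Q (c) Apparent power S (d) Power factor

Step 1 — Angular frequency: ω = 2π·f = 2π·1.21e+04 = 7.603e+04 rad/s.
Step 2 — Component impedances:
  R: Z = R = 1290 Ω
  L: Z = jωL = j·7.603e+04·0.0224 = 0 + j1703 Ω
  C: Z = 1/(jωC) = -j/(ω·C) = 0 - j8.887 Ω
Step 3 — Series combination: Z_total = R + L + C = 1290 + j1694 Ω = 2129∠52.7° Ω.
Step 4 — Source phasor: V = 5.55∠-156.9° V = -5.105 - j2.177 V.
Step 5 — Current: I = V / Z = -0.002266 + j0.001288 A = 0.002606∠150.4° A.
Step 6 — Complex power: S = V·I* = 0.008764 + j0.01151 VA.
Step 7 — Real power: P = Re(S) = 0.008764 W.
Step 8 — Reactive power: Q = Im(S) = 0.01151 VAR.
Step 9 — Apparent power: |S| = 0.01447 VA.
Step 10 — Power factor: PF = P/|S| = 0.6058 (lagging).

(a) P = 0.008764 W  (b) Q = 0.01151 VAR  (c) S = 0.01447 VA  (d) PF = 0.6058 (lagging)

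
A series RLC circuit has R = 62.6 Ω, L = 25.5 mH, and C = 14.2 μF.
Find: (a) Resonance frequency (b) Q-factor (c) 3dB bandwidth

Step 1 — Resonance: ω₀ = 1/√(LC) = 1/√(0.0255·1.42e-05) = 1662 rad/s.
Step 2 — f₀ = ω₀/(2π) = 264.5 Hz.
Step 3 — Series Q: Q = ω₀L/R = 1662·0.0255/62.6 = 0.6769.
Step 4 — Bandwidth: Δω = ω₀/Q = 2455 rad/s; BW = Δω/(2π) = 390.7 Hz.

(a) f₀ = 264.5 Hz  (b) Q = 0.6769  (c) BW = 390.7 Hz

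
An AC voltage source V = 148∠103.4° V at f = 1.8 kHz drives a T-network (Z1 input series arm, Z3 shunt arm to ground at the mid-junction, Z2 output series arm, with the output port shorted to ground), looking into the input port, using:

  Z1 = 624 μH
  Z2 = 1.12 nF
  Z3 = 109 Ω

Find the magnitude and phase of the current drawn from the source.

Step 1 — Angular frequency: ω = 2π·f = 2π·1800 = 1.131e+04 rad/s.
Step 2 — Component impedances:
  Z1: Z = jωL = j·1.131e+04·0.000624 = 0 + j7.057 Ω
  Z2: Z = 1/(jωC) = -j/(ω·C) = 0 - j7.895e+04 Ω
  Z3: Z = R = 109 Ω
Step 3 — With the output port shorted to ground, the output series arm Z2 runs from the junction to ground; the shunt arm Z3 also runs from the junction to ground. They appear in parallel: Z3 || Z2 = 109 - j0.1505 Ω.
Step 4 — Series with input arm Z1: Z_in = Z1 + (Z3 || Z2) = 109 + j6.907 Ω = 109.2∠3.6° Ω.
Step 5 — Source phasor: V = 148∠103.4° V = -34.3 + j144 V.
Step 6 — Ohm's law: I = V / Z_total = (-34.3 + j144) / (109 + j6.907) = -0.23 + j1.335 A.
Step 7 — Convert to polar: |I| = 1.355 A, ∠I = 99.8°.

I = 1.355∠99.8° A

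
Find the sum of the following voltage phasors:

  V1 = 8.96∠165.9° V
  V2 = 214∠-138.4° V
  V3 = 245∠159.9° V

Step 1 — Convert each phasor to rectangular form:
  V1 = 8.96·(cos(165.9°) + j·sin(165.9°)) = -8.69 + j2.183 V
  V2 = 214·(cos(-138.4°) + j·sin(-138.4°)) = -160 - j142.1 V
  V3 = 245·(cos(159.9°) + j·sin(159.9°)) = -230.1 + j84.2 V
Step 2 — Sum components: V_total = -398.8 - j55.7 V.
Step 3 — Convert to polar: |V_total| = 402.7 V, ∠V_total = -172.0°.

V_total = 402.7∠-172.0° V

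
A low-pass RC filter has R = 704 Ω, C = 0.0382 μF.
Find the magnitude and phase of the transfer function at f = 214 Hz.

Step 1 — Angular frequency: ω = 2π·214 = 1345 rad/s.
Step 2 — Transfer function: H(jω) = 1/(1 + jωRC).
Step 3 — Denominator: 1 + jωRC = 1 + j·1345·704·3.82e-08 = 1 + j0.03616.
Step 4 — H = 0.9987 - j0.03611.
Step 5 — Magnitude: |H| = 0.9993 (-0.0 dB); phase: φ = -2.1°.

|H| = 0.9993 (-0.0 dB), φ = -2.1°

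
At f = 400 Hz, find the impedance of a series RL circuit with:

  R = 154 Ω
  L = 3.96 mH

Step 1 — Angular frequency: ω = 2π·f = 2π·400 = 2513 rad/s.
Step 2 — Component impedances:
  R: Z = R = 154 Ω
  L: Z = jωL = j·2513·0.00396 = 0 + j9.953 Ω
Step 3 — Series combination: Z_total = R + L = 154 + j9.953 Ω = 154.3∠3.7° Ω.

Z = 154 + j9.953 Ω = 154.3∠3.7° Ω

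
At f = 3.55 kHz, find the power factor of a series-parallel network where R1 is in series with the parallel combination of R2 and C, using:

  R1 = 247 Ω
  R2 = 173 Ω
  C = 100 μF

Step 1 — Angular frequency: ω = 2π·f = 2π·3550 = 2.231e+04 rad/s.
Step 2 — Component impedances:
  R1: Z = R = 247 Ω
  R2: Z = R = 173 Ω
  C: Z = 1/(jωC) = -j/(ω·C) = 0 - j0.4483 Ω
Step 3 — Parallel branch: R2 || C = 1/(1/R2 + 1/C) = 0.001162 - j0.4483 Ω.
Step 4 — Series with R1: Z_total = R1 + (R2 || C) = 247 - j0.4483 Ω = 247∠-0.1° Ω.
Step 5 — Power factor: PF = cos(φ) = Re(Z)/|Z| = 247/247 = 1.
Step 6 — Type: Im(Z) = -0.4483 ⇒ leading (phase φ = -0.1°).

PF = 1 (leading, φ = -0.1°)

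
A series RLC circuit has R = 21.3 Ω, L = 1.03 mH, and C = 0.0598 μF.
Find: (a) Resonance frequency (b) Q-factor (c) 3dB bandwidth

Step 1 — Resonance condition Im(Z)=0 gives ω₀ = 1/√(LC).
Step 2 — ω₀ = 1/√(0.00103·5.98e-08) = 1.274e+05 rad/s.
Step 3 — f₀ = ω₀/(2π) = 2.028e+04 Hz.
Step 4 — Series Q: Q = ω₀L/R = 1.274e+05·0.00103/21.3 = 6.162.
Step 5 — 3dB bandwidth: Δω = ω₀/Q = 2.068e+04 rad/s; BW = Δω/(2π) = 3291 Hz.

(a) f₀ = 2.028e+04 Hz  (b) Q = 6.162  (c) BW = 3291 Hz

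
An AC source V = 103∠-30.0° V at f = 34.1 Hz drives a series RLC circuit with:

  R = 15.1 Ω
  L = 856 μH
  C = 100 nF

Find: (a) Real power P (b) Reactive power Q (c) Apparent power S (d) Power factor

Step 1 — Angular frequency: ω = 2π·f = 2π·34.1 = 214.3 rad/s.
Step 2 — Component impedances:
  R: Z = R = 15.1 Ω
  L: Z = jωL = j·214.3·0.000856 = 0 + j0.1834 Ω
  C: Z = 1/(jωC) = -j/(ω·C) = 0 - j4.667e+04 Ω
Step 3 — Series combination: Z_total = R + L + C = 15.1 - j4.667e+04 Ω = 4.667e+04∠-90.0° Ω.
Step 4 — Source phasor: V = 103∠-30.0° V = 89.2 - j51.5 V.
Step 5 — Current: I = V / Z = 0.001104 + j0.001911 A = 0.002207∠60.0° A.
Step 6 — Complex power: S = V·I* = 7.354e-05 - j0.2273 VA.
Step 7 — Real power: P = Re(S) = 7.354e-05 W.
Step 8 — Reactive power: Q = Im(S) = -0.2273 VAR.
Step 9 — Apparent power: |S| = 0.2273 VA.
Step 10 — Power factor: PF = P/|S| = 0.0003235 (leading).

(a) P = 7.354e-05 W  (b) Q = -0.2273 VAR  (c) S = 0.2273 VA  (d) PF = 0.0003235 (leading)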